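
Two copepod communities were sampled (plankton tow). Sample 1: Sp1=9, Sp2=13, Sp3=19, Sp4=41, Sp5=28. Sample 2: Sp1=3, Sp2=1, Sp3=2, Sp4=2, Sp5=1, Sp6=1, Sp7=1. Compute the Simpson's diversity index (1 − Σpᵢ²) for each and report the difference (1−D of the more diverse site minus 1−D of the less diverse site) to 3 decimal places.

Sample 1: N=110, proportions 0.08182, 0.11818, 0.17273, 0.37273, 0.25455, giving 1−D = 0.74579 (working shown to 5 dp, full precision carried).
Sample 2: N=11, proportions 0.27273, 0.09091, 0.18182, 0.18182, 0.09091, 0.09091, 0.09091, giving 1−D = 0.82645.
Difference = |0.74579 − 0.82645| = 0.08066, i.e. 0.081 to 3 decimal places.

0.081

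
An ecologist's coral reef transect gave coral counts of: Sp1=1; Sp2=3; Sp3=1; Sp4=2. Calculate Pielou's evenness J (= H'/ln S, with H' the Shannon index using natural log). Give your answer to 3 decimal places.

Total N = 1+3+1+2 = 7, so the proportions are 0.14286, 0.42857, 0.14286, 0.28571 (working shown to 5 dp, full precision carried).
H' = −Σ pᵢ ln pᵢ = −((-0.27799) + (-0.36313) + (-0.27799) + (-0.35793)) = 1.27703.
With S = 4 species, ln S = 1.38629, so J = 1.27703/1.38629 = 0.92119, i.e. 0.921 to 3 decimal places.

0.921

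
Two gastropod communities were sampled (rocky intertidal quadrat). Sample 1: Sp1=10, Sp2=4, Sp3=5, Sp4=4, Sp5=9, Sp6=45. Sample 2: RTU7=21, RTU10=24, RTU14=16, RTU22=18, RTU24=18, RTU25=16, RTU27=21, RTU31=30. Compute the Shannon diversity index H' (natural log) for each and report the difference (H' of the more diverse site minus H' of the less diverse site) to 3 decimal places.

Sample 1: N=77, proportions 0.12987, 0.05195, 0.06494, 0.05195, 0.11688, 0.58442, giving H' = 1.31474 (working shown to 5 dp, full precision carried).
Sample 2: N=164, proportions 0.12805, 0.14634, 0.09756, 0.10976, 0.10976, 0.09756, 0.12805, 0.18293, giving H' = 2.05746.
Difference = |1.31474 − 2.05746| = 0.74272, i.e. 0.743 to 3 decimal places.

0.743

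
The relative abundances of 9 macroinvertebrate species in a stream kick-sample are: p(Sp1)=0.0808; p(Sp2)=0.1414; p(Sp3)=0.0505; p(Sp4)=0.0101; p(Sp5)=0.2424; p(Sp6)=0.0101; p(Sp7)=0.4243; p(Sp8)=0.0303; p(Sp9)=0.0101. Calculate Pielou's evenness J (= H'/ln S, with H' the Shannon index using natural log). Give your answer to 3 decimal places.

H' = −Σ pᵢ ln pᵢ = −((-0.20327) + (-0.27660) + (-0.15078) + (-0.04641) + (-0.34352) + (-0.04641) + (-0.36376) + (-0.10595) + (-0.04641)) = 1.58312 (working shown to 5 dp, full precision carried).
With S = 9 species, ln S = 2.19722, so J = 1.58312/2.19722 = 0.72051, i.e. 0.721 to 3 decimal places.

0.721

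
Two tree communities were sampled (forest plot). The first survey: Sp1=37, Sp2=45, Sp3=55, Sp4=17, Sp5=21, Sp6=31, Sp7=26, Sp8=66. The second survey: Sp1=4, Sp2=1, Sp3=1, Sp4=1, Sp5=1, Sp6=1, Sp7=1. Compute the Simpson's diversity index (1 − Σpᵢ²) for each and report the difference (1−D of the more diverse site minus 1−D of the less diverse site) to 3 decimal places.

0.072

The first survey: N=298, proportions 0.12416, 0.15101, 0.18456, 0.05705, 0.07047, 0.10403, 0.08725, 0.22148, giving 1−D = 0.85201 (working shown to 5 dp, full precision carried).
The second survey: N=10, proportions 0.4, 0.1, 0.1, 0.1, 0.1, 0.1, 0.1, giving 1−D = 0.78000.
Difference = |0.85201 − 0.78000| = 0.07201, i.e. 0.072 to 3 decimal places.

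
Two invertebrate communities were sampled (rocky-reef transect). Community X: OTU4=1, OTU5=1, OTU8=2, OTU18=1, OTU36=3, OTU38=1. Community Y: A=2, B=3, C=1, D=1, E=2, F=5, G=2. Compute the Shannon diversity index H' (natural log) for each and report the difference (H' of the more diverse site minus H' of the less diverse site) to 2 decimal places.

0.13

Community X: N=9, proportions 0.1111, 0.1111, 0.2222, 0.1111, 0.3333, 0.1111, giving H' = 1.6770 (working shown to 4 dp, full precision carried).
Community Y: N=16, proportions 0.125, 0.1875, 0.0625, 0.0625, 0.125, 0.3125, 0.125, giving H' = 1.8037.
Difference = |1.6770 − 1.8037| = 0.1267, i.e. 0.13 to 2 decimal places.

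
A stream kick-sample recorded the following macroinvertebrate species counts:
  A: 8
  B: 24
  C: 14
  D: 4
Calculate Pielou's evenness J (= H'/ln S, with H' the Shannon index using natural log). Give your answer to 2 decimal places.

0.87

Total N = 8+24+14+4 = 50, so the proportions are 0.16, 0.48, 0.28, 0.08 (working shown to 4 dp, full precision carried).
H' = −Σ pᵢ ln pᵢ = −((-0.2932) + (-0.3523) + (-0.3564) + (-0.2021)) = 1.2040.
With S = 4 species, ln S = 1.3863, so J = 1.2040/1.3863 = 0.8685, i.e. 0.87 to 2 decimal places.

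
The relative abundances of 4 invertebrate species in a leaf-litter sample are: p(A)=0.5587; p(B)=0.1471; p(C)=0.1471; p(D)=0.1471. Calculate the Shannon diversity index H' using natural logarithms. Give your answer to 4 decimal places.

1.1711

Each pᵢ ln pᵢ term (working shown to 6 dp, full precision carried): 0.5587×(-0.582143)=-0.325243, 0.1471×(-1.916643)=-0.281938, 0.1471×(-1.916643)=-0.281938, 0.1471×(-1.916643)=-0.281938.
Sum = -1.171057, so H' = 1.1711.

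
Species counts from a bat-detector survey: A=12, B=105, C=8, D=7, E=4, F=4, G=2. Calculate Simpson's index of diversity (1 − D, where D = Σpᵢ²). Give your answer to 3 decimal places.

0.439

Total N = 12+105+8+7+4+4+2 = 142, so the proportions are 0.08451, 0.73944, 0.05634, 0.0493, 0.02817, 0.02817, 0.01408 (working shown to 5 dp, full precision carried).
D = 0.08451² + 0.73944² + 0.05634² + 0.0493² + 0.02817² + 0.02817² + 0.01408² = 0.00714 + 0.54677 + 0.00317 + 0.00243 + 0.00079 + 0.00079 + 0.00020 = 0.56130.
So 1 − D = 0.43870, i.e. 0.439 to 3 decimal places.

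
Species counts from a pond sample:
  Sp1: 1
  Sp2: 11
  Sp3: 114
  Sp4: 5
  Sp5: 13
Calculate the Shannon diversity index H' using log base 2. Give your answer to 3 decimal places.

Total N = 1+11+114+5+13 = 144, so the proportions are 0.00694, 0.07639, 0.79167, 0.03472, 0.09028 (working shown to 5 dp, full precision carried).
Each pᵢ log₂ pᵢ term: 0.00694×(-7.16993)=-0.04979, 0.07639×(-3.71049)=-0.28344, 0.79167×(-0.33703)=-0.26682, 0.03472×(-4.84800)=-0.16833, 0.09028×(-3.46949)=-0.31322.
Sum = -1.08160, so H' = 1.082.

1.082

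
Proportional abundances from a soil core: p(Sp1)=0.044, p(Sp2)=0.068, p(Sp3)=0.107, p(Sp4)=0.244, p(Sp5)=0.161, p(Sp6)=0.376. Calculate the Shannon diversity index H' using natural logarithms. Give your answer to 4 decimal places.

Each pᵢ ln pᵢ term (working shown to 6 dp, full precision carried): 0.044×(-3.123566)=-0.137437, 0.068×(-2.688248)=-0.182801, 0.107×(-2.234926)=-0.239137, 0.244×(-1.410587)=-0.344183, 0.161×(-1.826351)=-0.294042, 0.376×(-0.978166)=-0.367790.
Sum = -1.565391, so H' = 1.5654.

1.5654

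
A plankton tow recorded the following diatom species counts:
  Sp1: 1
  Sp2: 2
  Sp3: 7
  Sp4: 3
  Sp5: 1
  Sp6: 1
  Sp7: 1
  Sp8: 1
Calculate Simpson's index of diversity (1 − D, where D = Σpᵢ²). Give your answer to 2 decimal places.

0.77

Total N = 1+2+7+3+1+1+1+1 = 17, so the proportions are 0.0588, 0.1176, 0.4118, 0.1765, 0.0588, 0.0588, 0.0588, 0.0588 (working shown to 4 dp, full precision carried).
D = 0.0588² + 0.1176² + 0.4118² + 0.1765² + 0.0588² + 0.0588² + 0.0588² + 0.0588² = 0.0035 + 0.0138 + 0.1696 + 0.0311 + 0.0035 + 0.0035 + 0.0035 + 0.0035 = 0.2318.
So 1 − D = 0.7682, i.e. 0.77 to 2 decimal places.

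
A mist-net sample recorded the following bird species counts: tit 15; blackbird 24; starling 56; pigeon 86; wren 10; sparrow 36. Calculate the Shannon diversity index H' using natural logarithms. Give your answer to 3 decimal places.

1.560

Total N = 15+24+56+86+10+36 = 227, so the proportions are 0.06608, 0.10573, 0.2467, 0.37885, 0.04405, 0.15859 (working shown to 5 dp, full precision carried).
Each pᵢ ln pᵢ term: 0.06608×(-2.71690)=-0.17953, 0.10573×(-2.24690)=-0.23756, 0.2467×(-1.39960)=-0.34528, 0.37885×(-0.97060)=-0.36772, 0.04405×(-3.12236)=-0.13755, 0.15859×(-1.84143)=-0.29203.
Sum = -1.55966, so H' = 1.560.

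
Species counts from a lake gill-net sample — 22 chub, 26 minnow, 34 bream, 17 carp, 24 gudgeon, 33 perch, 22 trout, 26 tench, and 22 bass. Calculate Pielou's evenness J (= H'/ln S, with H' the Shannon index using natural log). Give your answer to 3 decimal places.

Total N = 22+26+34+17+24+33+22+26+22 = 226, so the proportions are 0.09735, 0.11504, 0.15044, 0.07522, 0.10619, 0.14602, 0.09735, 0.11504, 0.09735 (working shown to 5 dp, full precision carried).
H' = −Σ pᵢ ln pᵢ = −((-0.22676) + (-0.24878) + (-0.28496) + (-0.19462) + (-0.23814) + (-0.28094) + (-0.22676) + (-0.24878) + (-0.22676)) = 2.17651.
With S = 9 species, ln S = 2.19722, so J = 2.17651/2.19722 = 0.99057, i.e. 0.991 to 3 decimal places.

0.991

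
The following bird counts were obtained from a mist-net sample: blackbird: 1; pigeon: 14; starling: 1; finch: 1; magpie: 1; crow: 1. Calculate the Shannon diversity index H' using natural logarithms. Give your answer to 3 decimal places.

Total N = 1+14+1+1+1+1 = 19, so the proportions are 0.05263, 0.73684, 0.05263, 0.05263, 0.05263, 0.05263 (working shown to 5 dp, full precision carried).
Each pᵢ ln pᵢ term: 0.05263×(-2.94444)=-0.15497, 0.73684×(-0.30538)=-0.22502, 0.05263×(-2.94444)=-0.15497, 0.05263×(-2.94444)=-0.15497, 0.05263×(-2.94444)=-0.15497, 0.05263×(-2.94444)=-0.15497.
Sum = -0.99987, so H' = 1.000.

1.000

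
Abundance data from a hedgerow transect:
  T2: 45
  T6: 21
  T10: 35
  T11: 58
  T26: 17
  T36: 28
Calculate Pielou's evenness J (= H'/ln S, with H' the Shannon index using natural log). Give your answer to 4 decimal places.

0.9528

Total N = 45+21+35+58+17+28 = 204, so the proportions are 0.220588, 0.102941, 0.171569, 0.284314, 0.083333, 0.137255 (working shown to 6 dp, full precision carried).
H' = −Σ pᵢ ln pᵢ = −((-0.333410) + (-0.234047) + (-0.302436) + (-0.357575) + (-0.207076) + (-0.272577)) = 1.707120.
With S = 6 species, ln S = 1.791759, so J = 1.707120/1.791759 = 0.952762, i.e. 0.9528 to 4 decimal places.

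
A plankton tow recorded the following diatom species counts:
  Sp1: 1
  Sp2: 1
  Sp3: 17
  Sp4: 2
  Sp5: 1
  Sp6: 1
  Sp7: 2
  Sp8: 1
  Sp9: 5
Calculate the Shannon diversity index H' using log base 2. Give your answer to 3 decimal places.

2.209

Total N = 1+1+17+2+1+1+2+1+5 = 31, so the proportions are 0.03226, 0.03226, 0.54839, 0.06452, 0.03226, 0.03226, 0.06452, 0.03226, 0.16129 (working shown to 5 dp, full precision carried).
Each pᵢ log₂ pᵢ term: 0.03226×(-4.95420)=-0.15981, 0.03226×(-4.95420)=-0.15981, 0.54839×(-0.86673)=-0.47531, 0.06452×(-3.95420)=-0.25511, 0.03226×(-4.95420)=-0.15981, 0.03226×(-4.95420)=-0.15981, 0.06452×(-3.95420)=-0.25511, 0.03226×(-4.95420)=-0.15981, 0.16129×(-2.63227)=-0.42456.
Sum = -2.20915, so H' = 2.209.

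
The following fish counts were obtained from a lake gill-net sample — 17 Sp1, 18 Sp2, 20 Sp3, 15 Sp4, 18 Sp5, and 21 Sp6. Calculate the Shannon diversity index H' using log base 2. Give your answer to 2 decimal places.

2.58

Total N = 17+18+20+15+18+21 = 109, so the proportions are 0.156, 0.1651, 0.1835, 0.1376, 0.1651, 0.1927 (working shown to 4 dp, full precision carried).
Each pᵢ log₂ pᵢ term: 0.156×(-2.6807)=-0.4181, 0.1651×(-2.5983)=-0.4291, 0.1835×(-2.4463)=-0.4489, 0.1376×(-2.8613)=-0.3938, 0.1651×(-2.5983)=-0.4291, 0.1927×(-2.3759)=-0.4577.
Sum = -2.5766, so H' = 2.58.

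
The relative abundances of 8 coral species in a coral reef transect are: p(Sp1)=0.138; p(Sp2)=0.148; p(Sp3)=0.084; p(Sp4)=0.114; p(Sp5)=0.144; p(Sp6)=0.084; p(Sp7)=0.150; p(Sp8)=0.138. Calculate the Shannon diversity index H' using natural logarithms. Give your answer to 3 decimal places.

2.057

Each pᵢ ln pᵢ term (working shown to 5 dp, full precision carried): 0.138×(-1.98050)=-0.27331, 0.148×(-1.91054)=-0.28276, 0.084×(-2.47694)=-0.20806, 0.114×(-2.17156)=-0.24756, 0.144×(-1.93794)=-0.27906, 0.084×(-2.47694)=-0.20806, 0.15×(-1.89712)=-0.28457, 0.138×(-1.98050)=-0.27331.
Sum = -2.05669, so H' = 2.057.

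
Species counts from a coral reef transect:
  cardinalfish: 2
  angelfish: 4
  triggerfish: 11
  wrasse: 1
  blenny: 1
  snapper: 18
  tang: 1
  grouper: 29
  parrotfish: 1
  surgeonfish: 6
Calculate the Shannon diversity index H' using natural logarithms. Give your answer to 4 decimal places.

Total N = 2+4+11+1+1+18+1+29+1+6 = 74, so the proportions are 0.027027, 0.054054, 0.148649, 0.013514, 0.013514, 0.243243, 0.013514, 0.391892, 0.013514, 0.081081 (working shown to 6 dp, full precision carried).
Each pᵢ ln pᵢ term: 0.027027×(-3.610918)=-0.097592, 0.054054×(-2.917771)=-0.157717, 0.148649×(-1.906170)=-0.283350, 0.013514×(-4.304065)=-0.058163, 0.013514×(-4.304065)=-0.058163, 0.243243×(-1.413693)=-0.343871, 0.013514×(-4.304065)=-0.058163, 0.391892×(-0.936769)=-0.367112, 0.013514×(-4.304065)=-0.058163, 0.081081×(-2.512306)=-0.203700.
Sum = -1.685996, so H' = 1.6860.

1.6860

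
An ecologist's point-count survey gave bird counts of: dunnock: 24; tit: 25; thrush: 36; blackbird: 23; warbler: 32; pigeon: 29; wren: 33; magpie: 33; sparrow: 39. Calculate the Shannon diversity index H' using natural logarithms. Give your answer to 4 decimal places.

2.1822

Total N = 24+25+36+23+32+29+33+33+39 = 274, so the proportions are 0.087591, 0.091241, 0.131387, 0.083942, 0.116788, 0.105839, 0.120438, 0.120438, 0.142336 (working shown to 6 dp, full precision carried).
Each pᵢ ln pᵢ term: 0.087591×(-2.435074)=-0.213291, 0.091241×(-2.394252)=-0.218454, 0.131387×(-2.029609)=-0.266664, 0.083942×(-2.477634)=-0.207977, 0.116788×(-2.147392)=-0.250790, 0.105839×(-2.245832)=-0.237698, 0.120438×(-2.116621)=-0.254921, 0.120438×(-2.116621)=-0.254921, 0.142336×(-1.949566)=-0.277493.
Sum = -2.182209, so H' = 2.1822.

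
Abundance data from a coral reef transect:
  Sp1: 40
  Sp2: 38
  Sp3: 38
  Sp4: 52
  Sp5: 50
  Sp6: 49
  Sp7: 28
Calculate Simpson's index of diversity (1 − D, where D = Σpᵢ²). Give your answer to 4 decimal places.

Total N = 40+38+38+52+50+49+28 = 295, so the proportions are 0.135593, 0.128814, 0.128814, 0.176271, 0.169492, 0.166102, 0.094915 (working shown to 6 dp, full precision carried).
D = 0.135593² + 0.128814² + 0.128814² + 0.176271² + 0.169492² + 0.166102² + 0.094915² = 0.018386 + 0.016593 + 0.016593 + 0.031072 + 0.028727 + 0.027590 + 0.009009 = 0.147969.
So 1 − D = 0.852031, i.e. 0.8520 to 4 decimal places.

0.8520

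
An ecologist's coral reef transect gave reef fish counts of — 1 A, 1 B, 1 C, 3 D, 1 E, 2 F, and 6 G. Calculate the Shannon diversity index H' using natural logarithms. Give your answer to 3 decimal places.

1.679

Total N = 1+1+1+3+1+2+6 = 15, so the proportions are 0.06667, 0.06667, 0.06667, 0.2, 0.06667, 0.13333, 0.4 (working shown to 5 dp, full precision carried).
Each pᵢ ln pᵢ term: 0.06667×(-2.70805)=-0.18054, 0.06667×(-2.70805)=-0.18054, 0.06667×(-2.70805)=-0.18054, 0.2×(-1.60944)=-0.32189, 0.06667×(-2.70805)=-0.18054, 0.13333×(-2.01490)=-0.26865, 0.4×(-0.91629)=-0.36652.
Sum = -1.67920, so H' = 1.679.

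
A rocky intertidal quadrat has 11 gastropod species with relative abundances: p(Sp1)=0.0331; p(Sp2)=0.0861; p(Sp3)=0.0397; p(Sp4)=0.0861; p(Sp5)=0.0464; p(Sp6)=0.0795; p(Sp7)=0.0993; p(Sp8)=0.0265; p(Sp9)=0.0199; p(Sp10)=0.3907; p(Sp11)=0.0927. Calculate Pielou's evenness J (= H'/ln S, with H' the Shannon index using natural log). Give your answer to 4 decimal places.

H' = −Σ pᵢ ln pᵢ = −((-0.112812) + (-0.211138) + (-0.128088) + (-0.211138) + (-0.142469) + (-0.201294) + (-0.229344) + (-0.096211) + (-0.077949) + (-0.367186) + (-0.220476)) = 1.998107 (working shown to 6 dp, full precision carried).
With S = 11 species, ln S = 2.397895, so J = 1.998107/2.397895 = 0.833275, i.e. 0.8333 to 4 decimal places.

0.8333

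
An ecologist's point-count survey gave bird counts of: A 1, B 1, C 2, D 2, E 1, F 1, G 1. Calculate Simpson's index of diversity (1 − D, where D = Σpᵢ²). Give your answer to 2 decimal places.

0.84

Total N = 1+1+2+2+1+1+1 = 9, so the proportions are 0.1111, 0.1111, 0.2222, 0.2222, 0.1111, 0.1111, 0.1111 (working shown to 4 dp, full precision carried).
D = 0.1111² + 0.1111² + 0.2222² + 0.2222² + 0.1111² + 0.1111² + 0.1111² = 0.0123 + 0.0123 + 0.0494 + 0.0494 + 0.0123 + 0.0123 + 0.0123 = 0.1605.
So 1 − D = 0.8395, i.e. 0.84 to 2 decimal places.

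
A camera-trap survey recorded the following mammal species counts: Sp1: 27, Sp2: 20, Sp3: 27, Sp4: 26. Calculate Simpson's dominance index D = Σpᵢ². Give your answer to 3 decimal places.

Total N = 27+20+27+26 = 100, so the proportions are 0.27, 0.2, 0.27, 0.26 (working shown to 5 dp, full precision carried).
D = 0.27² + 0.2² + 0.27² + 0.26² = 0.07290 + 0.04000 + 0.07290 + 0.06760 = 0.25340.
To 3 decimal places, D = 0.253.

0.253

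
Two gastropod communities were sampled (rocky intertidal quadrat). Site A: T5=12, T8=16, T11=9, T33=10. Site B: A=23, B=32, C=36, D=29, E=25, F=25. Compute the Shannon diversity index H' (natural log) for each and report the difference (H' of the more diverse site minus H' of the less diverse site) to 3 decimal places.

Site A: N=47, proportions 0.25532, 0.34043, 0.19149, 0.21277, giving H' = 1.36119 (working shown to 5 dp, full precision carried).
Site B: N=170, proportions 0.13529, 0.18824, 0.21176, 0.17059, 0.14706, 0.14706, giving H' = 1.77920.
Difference = |1.36119 − 1.77920| = 0.41801, i.e. 0.418 to 3 decimal places.

0.418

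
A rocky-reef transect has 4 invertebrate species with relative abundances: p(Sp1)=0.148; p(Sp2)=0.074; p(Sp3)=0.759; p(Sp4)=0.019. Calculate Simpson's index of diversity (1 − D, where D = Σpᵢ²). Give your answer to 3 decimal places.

0.396

D = 0.148² + 0.074² + 0.759² + 0.019² = 0.02190 + 0.00548 + 0.57608 + 0.00036 = 0.60382 (working shown to 5 dp, full precision carried).
So 1 − D = 0.39618, i.e. 0.396 to 3 decimal places.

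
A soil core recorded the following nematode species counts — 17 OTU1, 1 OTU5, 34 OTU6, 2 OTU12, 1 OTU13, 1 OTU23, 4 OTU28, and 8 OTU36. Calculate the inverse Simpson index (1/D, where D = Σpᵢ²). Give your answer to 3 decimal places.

3.018

Total N = 17+1+34+2+1+1+4+8 = 68, so the proportions are 0.25, 0.014706, 0.5, 0.029412, 0.014706, 0.014706, 0.058824, 0.117647 (working shown to 6 dp, full precision carried).
D = 0.25² + 0.014706² + 0.5² + 0.029412² + 0.014706² + 0.014706² + 0.058824² + 0.117647² = 0.062500 + 0.000216 + 0.250000 + 0.000865 + 0.000216 + 0.000216 + 0.003460 + 0.013841 = 0.331315.
So 1/D = 3.01828, i.e. 3.018 to 3 decimal places.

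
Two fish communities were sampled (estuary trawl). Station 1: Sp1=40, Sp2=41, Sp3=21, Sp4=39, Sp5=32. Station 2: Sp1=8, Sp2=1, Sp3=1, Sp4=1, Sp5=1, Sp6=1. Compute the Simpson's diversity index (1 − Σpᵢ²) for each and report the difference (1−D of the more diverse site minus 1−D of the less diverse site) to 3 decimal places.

0.199

Station 1: N=173, proportions 0.231214, 0.236994, 0.121387, 0.225434, 0.184971, giving 1−D = 0.790604 (working shown to 6 dp, full precision carried).
Station 2: N=13, proportions 0.615385, 0.076923, 0.076923, 0.076923, 0.076923, 0.076923, giving 1−D = 0.591716.
Difference = |0.790604 − 0.591716| = 0.198888, i.e. 0.199 to 3 decimal places.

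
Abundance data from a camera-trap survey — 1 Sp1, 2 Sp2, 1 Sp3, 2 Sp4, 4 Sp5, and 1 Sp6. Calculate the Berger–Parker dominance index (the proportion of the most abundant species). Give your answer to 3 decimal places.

0.364

Total N = 1+2+1+2+4+1 = 11, so the proportions are 0.09091, 0.18182, 0.09091, 0.18182, 0.36364, 0.09091 (working shown to 5 dp, full precision carried).
The largest proportion is 0.36364, i.e. d = 0.364 to 3 decimal places.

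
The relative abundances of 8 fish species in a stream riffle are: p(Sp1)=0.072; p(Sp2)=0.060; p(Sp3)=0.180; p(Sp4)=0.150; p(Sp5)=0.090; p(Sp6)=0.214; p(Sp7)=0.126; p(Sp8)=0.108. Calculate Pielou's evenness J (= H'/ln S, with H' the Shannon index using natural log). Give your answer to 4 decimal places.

H' = −Σ pᵢ ln pᵢ = −((-0.189438) + (-0.168805) + (-0.308664) + (-0.284568) + (-0.216715) + (-0.329941) + (-0.261006) + (-0.240367)) = 1.999504 (working shown to 6 dp, full precision carried).
With S = 8 species, ln S = 2.079442, so J = 1.999504/2.079442 = 0.961558, i.e. 0.9616 to 4 decimal places.

0.9616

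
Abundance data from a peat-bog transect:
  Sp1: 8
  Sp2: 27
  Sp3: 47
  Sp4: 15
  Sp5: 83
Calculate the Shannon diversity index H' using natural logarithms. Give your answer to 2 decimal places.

Total N = 8+27+47+15+83 = 180, so the proportions are 0.0444, 0.15, 0.2611, 0.0833, 0.4611 (working shown to 4 dp, full precision carried).
Each pᵢ ln pᵢ term: 0.0444×(-3.1135)=-0.1384, 0.15×(-1.8971)=-0.2846, 0.2611×(-1.3428)=-0.3506, 0.0833×(-2.4849)=-0.2071, 0.4611×(-0.7741)=-0.3570.
Sum = -1.3376, so H' = 1.34.

1.34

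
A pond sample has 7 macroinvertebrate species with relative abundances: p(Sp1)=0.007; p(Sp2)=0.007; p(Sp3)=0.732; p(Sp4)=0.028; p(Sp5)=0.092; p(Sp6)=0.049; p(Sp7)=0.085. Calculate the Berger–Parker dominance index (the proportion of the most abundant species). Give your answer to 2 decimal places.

The largest proportion is 0.732, i.e. d = 0.73 to 2 decimal places.

0.73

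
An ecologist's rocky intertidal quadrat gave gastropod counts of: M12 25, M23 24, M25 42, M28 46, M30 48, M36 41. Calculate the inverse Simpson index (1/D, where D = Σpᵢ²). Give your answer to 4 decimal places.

Total N = 25+24+42+46+48+41 = 226, so the proportions are 0.11061947, 0.10619469, 0.18584071, 0.20353982, 0.21238938, 0.18141593 (working shown to 8 dp, full precision carried).
D = 0.11061947² + 0.10619469² + 0.18584071² + 0.20353982² + 0.21238938² + 0.18141593² = 0.01223667 + 0.01127731 + 0.03453677 + 0.04142846 + 0.04510925 + 0.03291174 = 0.17750020.
So 1/D = 5.633797, i.e. 5.6338 to 4 decimal places.

5.6338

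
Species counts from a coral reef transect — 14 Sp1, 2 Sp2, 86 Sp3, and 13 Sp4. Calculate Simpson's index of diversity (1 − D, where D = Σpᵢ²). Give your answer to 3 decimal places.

Total N = 14+2+86+13 = 115, so the proportions are 0.12174, 0.01739, 0.74783, 0.11304 (working shown to 5 dp, full precision carried).
D = 0.12174² + 0.01739² + 0.74783² + 0.11304² = 0.01482 + 0.00030 + 0.55924 + 0.01278 = 0.58715.
So 1 − D = 0.41285, i.e. 0.413 to 3 decimal places.

0.413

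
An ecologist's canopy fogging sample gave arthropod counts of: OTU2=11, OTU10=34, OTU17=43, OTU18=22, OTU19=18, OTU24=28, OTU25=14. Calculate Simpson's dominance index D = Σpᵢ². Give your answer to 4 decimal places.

0.1700

Total N = 11+34+43+22+18+28+14 = 170, so the proportions are 0.064706, 0.2, 0.252941, 0.129412, 0.105882, 0.164706, 0.082353 (working shown to 6 dp, full precision carried).
D = 0.064706² + 0.2² + 0.252941² + 0.129412² + 0.105882² + 0.164706² + 0.082353² = 0.004187 + 0.040000 + 0.063979 + 0.016747 + 0.011211 + 0.027128 + 0.006782 = 0.170035.
To 4 decimal places, D = 0.1700.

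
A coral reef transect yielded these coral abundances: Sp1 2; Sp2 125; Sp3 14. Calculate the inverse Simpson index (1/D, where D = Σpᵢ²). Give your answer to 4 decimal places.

Total N = 2+125+14 = 141, so the proportions are 0.0141844, 0.8865248, 0.0992908 (working shown to 7 dp, full precision carried).
D = 0.0141844² + 0.8865248² + 0.0992908² = 0.0002012 + 0.7859263 + 0.0098587 = 0.7959861.
So 1/D = 1.256303, i.e. 1.2563 to 4 decimal places.

1.2563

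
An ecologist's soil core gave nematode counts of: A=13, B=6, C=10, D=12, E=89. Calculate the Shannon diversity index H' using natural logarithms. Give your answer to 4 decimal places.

1.0489

Total N = 13+6+10+12+89 = 130, so the proportions are 0.1, 0.046154, 0.076923, 0.092308, 0.684615 (working shown to 6 dp, full precision carried).
Each pᵢ ln pᵢ term: 0.1×(-2.302585)=-0.230259, 0.046154×(-3.075775)=-0.141959, 0.076923×(-2.564949)=-0.197304, 0.092308×(-2.382628)=-0.219935, 0.684615×(-0.378898)=-0.259399.
Sum = -1.048855, so H' = 1.0489.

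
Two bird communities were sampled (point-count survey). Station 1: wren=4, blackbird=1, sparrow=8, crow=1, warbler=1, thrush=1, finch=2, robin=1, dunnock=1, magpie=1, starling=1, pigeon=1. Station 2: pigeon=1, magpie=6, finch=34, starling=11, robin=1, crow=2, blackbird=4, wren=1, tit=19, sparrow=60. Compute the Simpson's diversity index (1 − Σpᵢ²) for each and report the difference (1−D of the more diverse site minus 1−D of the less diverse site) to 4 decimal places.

0.0984

Station 1: N=23, proportions 0.17391304, 0.04347826, 0.34782609, 0.04347826, 0.04347826, 0.04347826, 0.08695652, 0.04347826, 0.04347826, 0.04347826, 0.04347826, 0.04347826, giving 1−D = 0.82419660 (working shown to 8 dp, full precision carried).
Station 2: N=139, proportions 0.00719424, 0.04316547, 0.24460432, 0.07913669, 0.00719424, 0.01438849, 0.02877698, 0.00719424, 0.13669065, 0.43165468, giving 1−D = 0.72584235.
Difference = |0.82419660 − 0.72584235| = 0.09835425, i.e. 0.0984 to 4 decimal places.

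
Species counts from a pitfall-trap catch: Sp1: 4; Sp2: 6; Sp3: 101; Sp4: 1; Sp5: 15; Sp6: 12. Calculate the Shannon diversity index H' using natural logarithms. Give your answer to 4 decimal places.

0.9570

Total N = 4+6+101+1+15+12 = 139, so the proportions are 0.028777, 0.043165, 0.726619, 0.007194, 0.107914, 0.086331 (working shown to 6 dp, full precision carried).
Each pᵢ ln pᵢ term: 0.028777×(-3.548180)=-0.102106, 0.043165×(-3.142714)=-0.135657, 0.726619×(-0.319353)=-0.232048, 0.007194×(-4.934474)=-0.035500, 0.107914×(-2.226424)=-0.240262, 0.086331×(-2.449567)=-0.211473.
Sum = -0.957046, so H' = 0.9570.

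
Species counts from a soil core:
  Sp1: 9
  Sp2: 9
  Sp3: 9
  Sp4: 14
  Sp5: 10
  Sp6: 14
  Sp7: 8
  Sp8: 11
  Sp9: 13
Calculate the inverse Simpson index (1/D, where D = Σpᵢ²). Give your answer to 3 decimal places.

Total N = 9+9+9+14+10+14+8+11+13 = 97, so the proportions are 0.0927835, 0.0927835, 0.0927835, 0.1443299, 0.1030928, 0.1443299, 0.0824742, 0.1134021, 0.1340206 (working shown to 7 dp, full precision carried).
D = 0.0927835² + 0.0927835² + 0.0927835² + 0.1443299² + 0.1030928² + 0.1443299² + 0.0824742² + 0.1134021² + 0.1340206² = 0.0086088 + 0.0086088 + 0.0086088 + 0.0208311 + 0.0106281 + 0.0208311 + 0.0068020 + 0.0128600 + 0.0179615 = 0.1157402.
So 1/D = 8.64004, i.e. 8.640 to 3 decimal places.

8.640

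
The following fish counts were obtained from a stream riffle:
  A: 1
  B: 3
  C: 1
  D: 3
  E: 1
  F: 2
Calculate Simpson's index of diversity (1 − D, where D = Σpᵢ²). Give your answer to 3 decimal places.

Total N = 1+3+1+3+1+2 = 11, so the proportions are 0.09091, 0.27273, 0.09091, 0.27273, 0.09091, 0.18182 (working shown to 5 dp, full precision carried).
D = 0.09091² + 0.27273² + 0.09091² + 0.27273² + 0.09091² + 0.18182² = 0.00826 + 0.07438 + 0.00826 + 0.07438 + 0.00826 + 0.03306 = 0.20661.
So 1 − D = 0.79339, i.e. 0.793 to 3 decimal places.

0.793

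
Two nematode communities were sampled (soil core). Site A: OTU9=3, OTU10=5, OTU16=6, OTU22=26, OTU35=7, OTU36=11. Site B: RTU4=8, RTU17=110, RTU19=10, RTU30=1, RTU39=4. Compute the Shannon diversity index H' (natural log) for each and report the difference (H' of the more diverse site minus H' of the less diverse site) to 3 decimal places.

0.867

Site A: N=58, proportions 0.051724, 0.086207, 0.103448, 0.448276, 0.12069, 0.189655, giving H' = 1.529369 (working shown to 6 dp, full precision carried).
Site B: N=133, proportions 0.06015, 0.827068, 0.075188, 0.007519, 0.030075, giving H' = 0.662835.
Difference = |1.529369 − 0.662835| = 0.866534, i.e. 0.867 to 3 decimal places.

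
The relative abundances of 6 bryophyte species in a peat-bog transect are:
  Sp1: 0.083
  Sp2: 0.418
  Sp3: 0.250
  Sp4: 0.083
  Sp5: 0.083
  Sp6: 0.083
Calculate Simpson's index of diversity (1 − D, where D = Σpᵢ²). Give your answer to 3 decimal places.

0.735

D = 0.083² + 0.418² + 0.25² + 0.083² + 0.083² + 0.083² = 0.00689 + 0.17472 + 0.06250 + 0.00689 + 0.00689 + 0.00689 = 0.26478 (working shown to 5 dp, full precision carried).
So 1 − D = 0.73522, i.e. 0.735 to 3 decimal places.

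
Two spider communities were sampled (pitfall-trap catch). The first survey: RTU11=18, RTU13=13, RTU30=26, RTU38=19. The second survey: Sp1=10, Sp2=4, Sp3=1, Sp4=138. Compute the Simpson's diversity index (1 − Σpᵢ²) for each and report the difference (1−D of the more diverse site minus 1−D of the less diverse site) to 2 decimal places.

0.55

The first survey: N=76, proportions 0.2368, 0.1711, 0.3421, 0.25, giving 1−D = 0.7351 (working shown to 4 dp, full precision carried).
The second survey: N=153, proportions 0.0654, 0.0261, 0.0065, 0.902, giving 1−D = 0.1815.
Difference = |0.7351 − 0.1815| = 0.5536, i.e. 0.55 to 2 decimal places.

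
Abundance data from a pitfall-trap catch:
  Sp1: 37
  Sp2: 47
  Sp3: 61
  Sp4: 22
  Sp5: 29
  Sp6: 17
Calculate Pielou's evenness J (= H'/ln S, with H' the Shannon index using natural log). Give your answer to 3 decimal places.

Total N = 37+47+61+22+29+17 = 213, so the proportions are 0.17371, 0.22066, 0.28638, 0.10329, 0.13615, 0.07981 (working shown to 5 dp, full precision carried).
H' = −Σ pᵢ ln pᵢ = −((-0.30406) + (-0.33345) + (-0.35810) + (-0.23449) + (-0.27148) + (-0.20177)) = 1.70334.
With S = 6 species, ln S = 1.79176, so J = 1.70334/1.79176 = 0.95065, i.e. 0.951 to 3 decimal places.

0.951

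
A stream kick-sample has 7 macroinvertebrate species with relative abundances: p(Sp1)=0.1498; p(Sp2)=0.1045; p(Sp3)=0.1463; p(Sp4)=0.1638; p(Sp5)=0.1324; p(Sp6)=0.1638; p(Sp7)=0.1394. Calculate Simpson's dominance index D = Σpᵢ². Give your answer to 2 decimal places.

0.15

D = 0.1498² + 0.1045² + 0.1463² + 0.1638² + 0.1324² + 0.1638² + 0.1394² = 0.0224 + 0.0109 + 0.0214 + 0.0268 + 0.0175 + 0.0268 + 0.0194 = 0.1454 (working shown to 4 dp, full precision carried).
To 2 decimal places, D = 0.15.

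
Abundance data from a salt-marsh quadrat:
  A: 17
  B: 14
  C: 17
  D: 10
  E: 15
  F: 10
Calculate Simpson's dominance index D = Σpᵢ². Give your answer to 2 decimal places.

0.17

Total N = 17+14+17+10+15+10 = 83, so the proportions are 0.2048, 0.1687, 0.2048, 0.1205, 0.1807, 0.1205 (working shown to 4 dp, full precision carried).
D = 0.2048² + 0.1687² + 0.2048² + 0.1205² + 0.1807² + 0.1205² = 0.0420 + 0.0285 + 0.0420 + 0.0145 + 0.0327 + 0.0145 = 0.1740.
To 2 decimal places, D = 0.17.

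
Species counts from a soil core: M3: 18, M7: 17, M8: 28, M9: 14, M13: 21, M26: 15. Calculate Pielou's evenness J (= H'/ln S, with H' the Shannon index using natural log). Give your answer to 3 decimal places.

Total N = 18+17+28+14+21+15 = 113, so the proportions are 0.15929, 0.15044, 0.24779, 0.12389, 0.18584, 0.13274 (working shown to 5 dp, full precision carried).
H' = −Σ pᵢ ln pᵢ = −((-0.29262) + (-0.28496) + (-0.34571) + (-0.25873) + (-0.31274) + (-0.26805)) = 1.76283.
With S = 6 species, ln S = 1.79176, so J = 1.76283/1.79176 = 0.98385, i.e. 0.984 to 3 decimal places.

0.984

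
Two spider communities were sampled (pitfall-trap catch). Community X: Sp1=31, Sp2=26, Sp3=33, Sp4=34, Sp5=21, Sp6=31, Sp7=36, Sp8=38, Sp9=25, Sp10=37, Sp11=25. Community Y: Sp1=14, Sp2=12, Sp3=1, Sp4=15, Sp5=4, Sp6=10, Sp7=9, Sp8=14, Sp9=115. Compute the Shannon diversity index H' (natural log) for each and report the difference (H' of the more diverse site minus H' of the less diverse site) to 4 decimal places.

Community X: N=337, proportions 0.091988, 0.077151, 0.097923, 0.10089, 0.062315, 0.091988, 0.106825, 0.11276, 0.074184, 0.109792, 0.074184, giving H' = 2.382052 (working shown to 6 dp, full precision carried).
Community Y: N=194, proportions 0.072165, 0.061856, 0.005155, 0.07732, 0.020619, 0.051546, 0.046392, 0.072165, 0.592784, giving H' = 1.461948.
Difference = |2.382052 − 1.461948| = 0.920104, i.e. 0.9201 to 4 decimal places.

0.9201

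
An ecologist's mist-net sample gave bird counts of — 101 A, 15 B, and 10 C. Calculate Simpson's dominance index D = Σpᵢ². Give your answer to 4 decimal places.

Total N = 101+15+10 = 126, so the proportions are 0.801587, 0.119048, 0.079365 (working shown to 6 dp, full precision carried).
D = 0.801587² + 0.119048² + 0.079365² = 0.642542 + 0.014172 + 0.006299 = 0.663013.
To 4 decimal places, D = 0.6630.

0.6630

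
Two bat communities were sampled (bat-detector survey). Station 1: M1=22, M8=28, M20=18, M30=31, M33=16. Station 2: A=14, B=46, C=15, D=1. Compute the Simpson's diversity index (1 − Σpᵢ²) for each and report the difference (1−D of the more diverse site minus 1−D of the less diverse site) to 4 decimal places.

Station 1: N=115, proportions 0.191304348, 0.243478261, 0.156521739, 0.269565217, 0.139130435, giving 1−D = 0.787599244 (working shown to 9 dp, full precision carried).
Station 2: N=76, proportions 0.184210526, 0.605263158, 0.197368421, 0.013157895, giving 1−D = 0.560595568.
Difference = |0.787599244 − 0.560595568| = 0.227003676, i.e. 0.2270 to 4 decimal places.

0.2270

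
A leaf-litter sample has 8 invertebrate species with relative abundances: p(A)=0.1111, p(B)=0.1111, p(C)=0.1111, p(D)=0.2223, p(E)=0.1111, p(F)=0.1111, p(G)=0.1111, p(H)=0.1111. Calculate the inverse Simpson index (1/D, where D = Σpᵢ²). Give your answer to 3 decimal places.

D = 0.1111² + 0.1111² + 0.1111² + 0.2223² + 0.1111² + 0.1111² + 0.1111² + 0.1111² = 0.0123432 + 0.0123432 + 0.0123432 + 0.0494173 + 0.0123432 + 0.0123432 + 0.0123432 + 0.0123432 = 0.1358198 (working shown to 7 dp, full precision carried).
So 1/D = 7.36270, i.e. 7.363 to 3 decimal places.

7.363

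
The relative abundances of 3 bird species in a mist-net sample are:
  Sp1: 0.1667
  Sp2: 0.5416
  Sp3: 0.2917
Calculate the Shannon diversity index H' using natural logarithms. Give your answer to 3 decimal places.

Each pᵢ ln pᵢ term (working shown to 5 dp, full precision carried): 0.1667×(-1.79156)=-0.29865, 0.5416×(-0.61323)=-0.33212, 0.2917×(-1.23203)=-0.35938.
Sum = -0.99016, so H' = 0.990.

0.990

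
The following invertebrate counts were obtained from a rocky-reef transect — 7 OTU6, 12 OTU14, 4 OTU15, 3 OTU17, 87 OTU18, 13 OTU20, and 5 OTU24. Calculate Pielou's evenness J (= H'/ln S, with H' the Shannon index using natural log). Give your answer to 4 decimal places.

Total N = 7+12+4+3+87+13+5 = 131, so the proportions are 0.053435, 0.091603, 0.030534, 0.022901, 0.664122, 0.099237, 0.038168 (working shown to 6 dp, full precision carried).
H' = −Σ pᵢ ln pᵢ = −((-0.156527) + (-0.218958) + (-0.106531) + (-0.086487) + (-0.271818) + (-0.229261) + (-0.124647)) = 1.194229.
With S = 7 species, ln S = 1.945910, so J = 1.194229/1.945910 = 0.613712, i.e. 0.6137 to 4 decimal places.

0.6137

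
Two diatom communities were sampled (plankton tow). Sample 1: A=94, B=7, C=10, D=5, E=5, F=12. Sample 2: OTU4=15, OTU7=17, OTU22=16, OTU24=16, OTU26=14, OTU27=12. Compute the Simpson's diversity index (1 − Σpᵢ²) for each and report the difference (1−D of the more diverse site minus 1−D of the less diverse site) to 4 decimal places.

0.3503

Sample 1: N=133, proportions 0.706767, 0.052632, 0.075188, 0.037594, 0.037594, 0.090226, giving 1−D = 0.481090 (working shown to 6 dp, full precision carried).
Sample 2: N=90, proportions 0.166667, 0.188889, 0.177778, 0.177778, 0.155556, 0.133333, giving 1−D = 0.831358.
Difference = |0.481090 − 0.831358| = 0.350268, i.e. 0.3503 to 4 decimal places.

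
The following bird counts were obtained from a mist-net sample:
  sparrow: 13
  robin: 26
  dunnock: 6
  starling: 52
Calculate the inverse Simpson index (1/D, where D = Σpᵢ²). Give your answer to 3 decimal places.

Total N = 13+26+6+52 = 97, so the proportions are 0.134021, 0.268041, 0.061856, 0.536082 (working shown to 6 dp, full precision carried).
D = 0.134021² + 0.268041² + 0.061856² + 0.536082² = 0.017962 + 0.071846 + 0.003826 + 0.287384 = 0.381018.
So 1/D = 2.62455, i.e. 2.625 to 3 decimal places.

2.625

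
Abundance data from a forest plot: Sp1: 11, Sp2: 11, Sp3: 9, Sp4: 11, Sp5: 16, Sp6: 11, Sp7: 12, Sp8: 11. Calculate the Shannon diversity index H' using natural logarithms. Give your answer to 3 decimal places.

2.067

Total N = 11+11+9+11+16+11+12+11 = 92, so the proportions are 0.11957, 0.11957, 0.09783, 0.11957, 0.17391, 0.11957, 0.13043, 0.11957 (working shown to 5 dp, full precision carried).
Each pᵢ ln pᵢ term: 0.11957×(-2.12389)=-0.25394, 0.11957×(-2.12389)=-0.25394, 0.09783×(-2.32456)=-0.22740, 0.11957×(-2.12389)=-0.25394, 0.17391×(-1.74920)=-0.30421, 0.11957×(-2.12389)=-0.25394, 0.13043×(-2.03688)=-0.26568, 0.11957×(-2.12389)=-0.25394.
Sum = -2.06701, so H' = 2.067.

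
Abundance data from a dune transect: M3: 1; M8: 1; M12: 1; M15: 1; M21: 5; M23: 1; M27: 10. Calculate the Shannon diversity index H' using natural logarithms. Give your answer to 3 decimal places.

Total N = 1+1+1+1+5+1+10 = 20, so the proportions are 0.05, 0.05, 0.05, 0.05, 0.25, 0.05, 0.5 (working shown to 5 dp, full precision carried).
Each pᵢ ln pᵢ term: 0.05×(-2.99573)=-0.14979, 0.05×(-2.99573)=-0.14979, 0.05×(-2.99573)=-0.14979, 0.05×(-2.99573)=-0.14979, 0.25×(-1.38629)=-0.34657, 0.05×(-2.99573)=-0.14979, 0.5×(-0.69315)=-0.34657.
Sum = -1.44208, so H' = 1.442.

1.442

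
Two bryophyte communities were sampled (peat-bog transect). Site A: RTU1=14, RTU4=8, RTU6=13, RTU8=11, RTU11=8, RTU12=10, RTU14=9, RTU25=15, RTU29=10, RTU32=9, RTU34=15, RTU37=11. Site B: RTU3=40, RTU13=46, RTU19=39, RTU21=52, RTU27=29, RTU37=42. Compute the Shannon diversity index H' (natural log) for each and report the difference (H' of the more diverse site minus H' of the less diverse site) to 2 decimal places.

0.68

Site A: N=133, proportions 0.10526, 0.06015, 0.09774, 0.08271, 0.06015, 0.07519, 0.06767, 0.11278, 0.07519, 0.06767, 0.11278, 0.08271, giving H' = 2.46058 (working shown to 5 dp, full precision carried).
Site B: N=248, proportions 0.16129, 0.18548, 0.15726, 0.20968, 0.11694, 0.16935, giving H' = 1.77694.
Difference = |2.46058 − 1.77694| = 0.68364, i.e. 0.68 to 2 decimal places.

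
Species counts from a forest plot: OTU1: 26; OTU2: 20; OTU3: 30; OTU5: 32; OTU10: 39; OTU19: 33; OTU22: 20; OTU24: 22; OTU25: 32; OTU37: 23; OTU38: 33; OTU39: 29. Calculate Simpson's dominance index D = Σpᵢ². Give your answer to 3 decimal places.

0.087

Total N = 26+20+30+32+39+33+20+22+32+23+33+29 = 339, so the proportions are 0.0767, 0.059, 0.0885, 0.0944, 0.11504, 0.09735, 0.059, 0.0649, 0.0944, 0.06785, 0.09735, 0.08555 (working shown to 5 dp, full precision carried).
D = 0.0767² + 0.059² + 0.0885² + 0.0944² + 0.11504² + 0.09735² + 0.059² + 0.0649² + 0.0944² + 0.06785² + 0.09735² + 0.08555² = 0.00588 + 0.00348 + 0.00783 + 0.00891 + 0.01324 + 0.00948 + 0.00348 + 0.00421 + 0.00891 + 0.00460 + 0.00948 + 0.00732 = 0.08682.
To 3 decimal places, D = 0.087.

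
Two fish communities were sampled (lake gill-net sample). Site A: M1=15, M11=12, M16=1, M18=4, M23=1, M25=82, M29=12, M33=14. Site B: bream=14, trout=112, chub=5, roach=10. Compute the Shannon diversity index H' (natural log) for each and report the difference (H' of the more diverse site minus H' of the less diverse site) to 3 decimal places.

0.655

Site A: N=141, proportions 0.10638, 0.08511, 0.00709, 0.02837, 0.00709, 0.58156, 0.08511, 0.09929, giving H' = 1.37357 (working shown to 5 dp, full precision carried).
Site B: N=141, proportions 0.09929, 0.79433, 0.03546, 0.07092, giving H' = 0.71832.
Difference = |1.37357 − 0.71832| = 0.65525, i.e. 0.655 to 3 decimal places.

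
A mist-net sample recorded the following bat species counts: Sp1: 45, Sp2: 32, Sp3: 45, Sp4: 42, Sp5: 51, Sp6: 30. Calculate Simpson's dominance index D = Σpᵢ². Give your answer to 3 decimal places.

Total N = 45+32+45+42+51+30 = 245, so the proportions are 0.18367, 0.13061, 0.18367, 0.17143, 0.20816, 0.12245 (working shown to 5 dp, full precision carried).
D = 0.18367² + 0.13061² + 0.18367² + 0.17143² + 0.20816² + 0.12245² = 0.03374 + 0.01706 + 0.03374 + 0.02939 + 0.04333 + 0.01499 = 0.17224.
To 3 decimal places, D = 0.172.

0.172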